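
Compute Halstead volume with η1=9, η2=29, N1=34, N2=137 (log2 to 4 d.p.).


Formula: V = N * log2(η), where N = N1 + N2 and η = η1 + η2
η = 9 + 29 = 38
N = 34 + 137 = 171
log2(38) ≈ 5.2479
V = 171 * 5.2479 = 897.39

897.39


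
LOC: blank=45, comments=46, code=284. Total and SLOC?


Total LOC = blank + comment + code
Total LOC = 45 + 46 + 284 = 375
SLOC (source only) = code = 284

Total LOC: 375, SLOC: 284


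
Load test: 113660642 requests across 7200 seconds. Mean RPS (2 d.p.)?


Formula: throughput = requests / seconds
throughput = 113660642 / 7200
throughput = 15786.2 requests/second

15786.2 requests/second


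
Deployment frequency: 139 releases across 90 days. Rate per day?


Formula: deployments per day = releases / days
= 139 / 90
= 1.544 deploys/day
(equivalently, 10.81 deploys/week)

1.544 deploys/day


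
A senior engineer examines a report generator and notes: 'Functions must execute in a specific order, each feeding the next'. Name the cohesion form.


Reasoning: Output of one is input to next
Type: Sequential cohesion

Sequential cohesion


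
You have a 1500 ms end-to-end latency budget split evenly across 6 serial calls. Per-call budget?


Formula: per_stage = total_budget / stages
per_stage = 1500 / 6
per_stage = 250.0 ms

250.0 ms


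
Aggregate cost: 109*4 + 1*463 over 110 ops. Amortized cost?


Formula: Amortized cost = Total cost / Operations
Total cost = (109 * 4) + (1 * 463)
Total cost = 436 + 463 = 899
Amortized = 899 / 110 = 8.1727

8.1727


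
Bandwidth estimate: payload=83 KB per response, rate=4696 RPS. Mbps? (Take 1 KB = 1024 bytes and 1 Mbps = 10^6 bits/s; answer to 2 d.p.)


Formula: Mbps = payload_bytes * RPS * 8 / 1e6
Payload per request = 83 KB = 83 * 1024 = 84992 bytes
Total bytes/sec = 84992 * 4696 = 399122432
Total bits/sec = 399122432 * 8 = 3192979456
Mbps = 3192979456 / 1e6 = 3192.98

3192.98 Mbps


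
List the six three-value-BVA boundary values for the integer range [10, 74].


Range: [10, 74]
Boundaries: just below min, min, min+1, max-1, max, just above max
Values: [9, 10, 11, 73, 74, 75]

[9, 10, 11, 73, 74, 75]


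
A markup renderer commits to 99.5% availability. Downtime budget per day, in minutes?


Formula: allowed downtime = period * (100 - SLA) / 100
Period (day) = 1440 minutes
Unavailability fraction = (100 - 99.5) / 100
Allowed downtime = 1440 * (100 - 99.5) / 100
Allowed downtime = 7.2 minutes

7.2 minutes


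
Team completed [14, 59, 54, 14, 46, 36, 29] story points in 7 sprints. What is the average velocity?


Formula: Avg velocity = Total points / Number of sprints
Points: [14, 59, 54, 14, 46, 36, 29]
Sum = 14 + 59 + 54 + 14 + 46 + 36 + 29 = 252
Avg velocity = 252 / 7 = 36.0 points/sprint

36.0 points/sprint


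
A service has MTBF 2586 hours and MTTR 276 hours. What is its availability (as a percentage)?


Availability = MTBF / (MTBF + MTTR)
Availability = 2586 / (2586 + 276)
Availability = 2586 / 2862
Availability = 90.3564%

90.3564%


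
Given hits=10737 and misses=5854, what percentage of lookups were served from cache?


Formula: hit rate = hits / (hits + misses) * 100
hit rate = 10737 / (10737 + 5854) * 100
hit rate = 10737 / 16591 * 100
hit rate = 64.72%

64.72%


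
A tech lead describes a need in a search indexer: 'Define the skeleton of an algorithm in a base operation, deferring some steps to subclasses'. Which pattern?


This matches the Template Method pattern

Template Method


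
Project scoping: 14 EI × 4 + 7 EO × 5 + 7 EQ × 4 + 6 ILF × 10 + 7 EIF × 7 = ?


UFP = EI*4 + EO*5 + EQ*4 + ILF*10 + EIF*7
UFP = 14*4 + 7*5 + 7*4 + 6*10 + 7*7
UFP = 56 + 35 + 28 + 60 + 49
UFP = 228

228


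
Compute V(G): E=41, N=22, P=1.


Formula: V(G) = E - N + 2P
V(G) = 41 - 22 + 2*1
V(G) = 19 + 2
V(G) = 21

21


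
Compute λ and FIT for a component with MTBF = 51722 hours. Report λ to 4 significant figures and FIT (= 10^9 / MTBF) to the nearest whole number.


Formula: λ = 1 / MTBF; FIT = λ × 1e9 = 1e9 / MTBF
λ = 1 / 51722 ≈ 1.933e-05 failures/hour
FIT = 1e9 / 51722 ≈ 19334 failures per 1e9 hours (nearest whole number)

λ = 1.933e-05 /h, FIT = 19334


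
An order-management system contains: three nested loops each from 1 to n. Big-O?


Reasoning: three levels of nesting over n
Complexity: O(n^3)

O(n^3)


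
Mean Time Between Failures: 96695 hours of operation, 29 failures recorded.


Formula: MTBF = Total operating time / Number of failures
MTBF = 96695 / 29
MTBF = 3334.31 hours

3334.31 hours


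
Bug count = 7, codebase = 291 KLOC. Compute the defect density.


Defect density = defects / KLOC
Defect density = 7 / 291
Defect density = 0.024 defects/KLOC

0.024 defects/KLOC


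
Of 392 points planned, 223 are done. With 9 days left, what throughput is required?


Formula: Required rate = Remaining points / Days left
Remaining = 392 - 223 = 169 points
Required rate = 169 / 9 = 18.78 points/day

18.78 points/day


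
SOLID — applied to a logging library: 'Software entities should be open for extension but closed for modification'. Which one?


This describes the Open/Closed Principle (OCP)

Open/Closed Principle (OCP)


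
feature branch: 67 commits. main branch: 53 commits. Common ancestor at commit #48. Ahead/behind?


Common ancestor: commit #48
feature commits after divergence: 67 - 48 = 19
main commits after divergence: 53 - 48 = 5
feature is 19 commits ahead of main
main is 5 commits ahead of feature

feature ahead: 19, main ahead: 5


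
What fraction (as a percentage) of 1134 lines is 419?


Coverage = covered / total * 100
Coverage = 419 / 1134 * 100
Coverage = 36.95%

36.95%


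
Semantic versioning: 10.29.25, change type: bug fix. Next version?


Current: 10.29.25
Change category: 'bug fix' → patch bump
SemVer rule: patch bump → increment PATCH (MAJOR and MINOR unchanged)
New: 10.29.26

10.29.26


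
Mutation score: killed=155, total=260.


Mutation score = killed / total * 100
Mutation score = 155 / 260 * 100
Mutation score = 59.62%

59.62%


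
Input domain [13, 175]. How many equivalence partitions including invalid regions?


Valid range: [13, 175]
Class 1: x < 13 — invalid
Class 2: 13 ≤ x ≤ 175 — valid
Class 3: x > 175 — invalid
Total equivalence classes: 3

3 equivalence classes


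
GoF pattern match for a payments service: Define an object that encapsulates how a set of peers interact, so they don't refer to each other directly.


This matches the Mediator pattern

Mediator


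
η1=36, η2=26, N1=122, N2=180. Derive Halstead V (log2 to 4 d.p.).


Formula: V = N * log2(η), where N = N1 + N2 and η = η1 + η2
η = 36 + 26 = 62
N = 122 + 180 = 302
log2(62) ≈ 5.9542
V = 302 * 5.9542 = 1798.17

1798.17


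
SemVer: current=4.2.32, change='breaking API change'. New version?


Current: 4.2.32
Change category: 'breaking API change' → major bump
SemVer rule: major bump → increment MAJOR, reset MINOR and PATCH to 0
New: 5.0.0

5.0.0


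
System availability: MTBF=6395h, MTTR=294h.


Availability = MTBF / (MTBF + MTTR)
Availability = 6395 / (6395 + 294)
Availability = 6395 / 6689
Availability = 95.6047%

95.6047%


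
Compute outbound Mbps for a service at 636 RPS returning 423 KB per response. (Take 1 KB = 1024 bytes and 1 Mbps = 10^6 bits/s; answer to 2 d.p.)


Formula: Mbps = payload_bytes * RPS * 8 / 1e6
Payload per request = 423 KB = 423 * 1024 = 433152 bytes
Total bytes/sec = 433152 * 636 = 275484672
Total bits/sec = 275484672 * 8 = 2203877376
Mbps = 2203877376 / 1e6 = 2203.88

2203.88 Mbps


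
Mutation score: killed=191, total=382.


Mutation score = killed / total * 100
Mutation score = 191 / 382 * 100
Mutation score = 50.0%

50.0%


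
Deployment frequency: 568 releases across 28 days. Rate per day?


Formula: deployments per day = releases / days
= 568 / 28
= 20.286 deploys/day
(equivalently, 142.0 deploys/week)

20.286 deploys/day


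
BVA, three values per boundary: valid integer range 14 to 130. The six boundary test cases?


Range: [14, 130]
Boundaries: just below min, min, min+1, max-1, max, just above max
Values: [13, 14, 15, 129, 130, 131]

[13, 14, 15, 129, 130, 131]


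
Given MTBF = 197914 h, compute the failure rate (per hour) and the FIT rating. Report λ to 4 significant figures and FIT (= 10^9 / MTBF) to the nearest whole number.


Formula: λ = 1 / MTBF; FIT = λ × 1e9 = 1e9 / MTBF
λ = 1 / 197914 ≈ 5.053e-06 failures/hour
FIT = 1e9 / 197914 ≈ 5053 failures per 1e9 hours (nearest whole number)

λ = 5.053e-06 /h, FIT = 5053


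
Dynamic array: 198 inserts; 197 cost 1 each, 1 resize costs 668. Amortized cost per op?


Formula: Amortized cost = Total cost / Operations
Total cost = (197 * 1) + (1 * 668)
Total cost = 197 + 668 = 865
Amortized = 865 / 198 = 4.3687

4.3687


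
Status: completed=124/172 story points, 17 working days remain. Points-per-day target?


Formula: Required rate = Remaining points / Days left
Remaining = 172 - 124 = 48 points
Required rate = 48 / 17 = 2.82 points/day

2.82 points/day


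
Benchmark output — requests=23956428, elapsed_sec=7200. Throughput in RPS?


Formula: throughput = requests / seconds
throughput = 23956428 / 7200
throughput = 3327.28 requests/second

3327.28 requests/second


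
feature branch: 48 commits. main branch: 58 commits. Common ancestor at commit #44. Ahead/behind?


Common ancestor: commit #44
feature commits after divergence: 48 - 44 = 4
main commits after divergence: 58 - 44 = 14
feature is 4 commits ahead of main
main is 14 commits ahead of feature

feature ahead: 4, main ahead: 14


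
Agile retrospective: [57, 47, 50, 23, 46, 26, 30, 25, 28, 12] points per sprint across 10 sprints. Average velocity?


Formula: Avg velocity = Total points / Number of sprints
Points: [57, 47, 50, 23, 46, 26, 30, 25, 28, 12]
Sum = 57 + 47 + 50 + 23 + 46 + 26 + 30 + 25 + 28 + 12 = 344
Avg velocity = 344 / 10 = 34.4 points/sprint

34.4 points/sprint


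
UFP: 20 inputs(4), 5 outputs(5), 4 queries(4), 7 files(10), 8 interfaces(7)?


UFP = EI*4 + EO*5 + EQ*4 + ILF*10 + EIF*7
UFP = 20*4 + 5*5 + 4*4 + 7*10 + 8*7
UFP = 80 + 25 + 16 + 70 + 56
UFP = 247

247


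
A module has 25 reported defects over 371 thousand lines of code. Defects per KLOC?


Defect density = defects / KLOC
Defect density = 25 / 371
Defect density = 0.067 defects/KLOC

0.067 defects/KLOC


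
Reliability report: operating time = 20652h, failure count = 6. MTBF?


Formula: MTBF = Total operating time / Number of failures
MTBF = 20652 / 6
MTBF = 3442.0 hours

3442.0 hours


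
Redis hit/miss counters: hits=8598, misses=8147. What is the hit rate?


Formula: hit rate = hits / (hits + misses) * 100
hit rate = 8598 / (8598 + 8147) * 100
hit rate = 8598 / 16745 * 100
hit rate = 51.35%

51.35%


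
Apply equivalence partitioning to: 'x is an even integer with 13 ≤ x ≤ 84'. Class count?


Constraint: even integers in [13, 84]
Class 1: x < 13 — out-of-range invalid
Class 2: x in [13,84] but odd — wrong type invalid
Class 3: x in [13,84] and even — valid
Class 4: x > 84 — out-of-range invalid
Total equivalence classes: 4

4 equivalence classes


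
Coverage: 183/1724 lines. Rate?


Coverage = covered / total * 100
Coverage = 183 / 1724 * 100
Coverage = 10.61%

10.61%


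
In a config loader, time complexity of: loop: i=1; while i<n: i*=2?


Reasoning: i doubles each step so iterations are log2(n)
Complexity: O(log n)

O(log n)


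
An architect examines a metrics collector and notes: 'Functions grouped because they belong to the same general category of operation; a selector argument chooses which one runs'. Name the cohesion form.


Reasoning: Grouped by category of activity, not by data or sequence
Type: Logical cohesion

Logical cohesion


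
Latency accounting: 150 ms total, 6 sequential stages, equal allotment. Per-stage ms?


Formula: per_stage = total_budget / stages
per_stage = 150 / 6
per_stage = 25.0 ms

25.0 ms


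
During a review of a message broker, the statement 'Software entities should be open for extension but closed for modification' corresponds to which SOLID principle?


This describes the Open/Closed Principle (OCP)

Open/Closed Principle (OCP)


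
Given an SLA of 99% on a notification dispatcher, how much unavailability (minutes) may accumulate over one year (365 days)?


Formula: allowed downtime = period * (100 - SLA) / 100
Period (year (365 days)) = 525600 minutes
Unavailability fraction = (100 - 99.0) / 100
Allowed downtime = 525600 * (100 - 99.0) / 100
Allowed downtime = 5256.0 minutes

5256.0 minutes


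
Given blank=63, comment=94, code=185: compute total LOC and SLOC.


Total LOC = blank + comment + code
Total LOC = 63 + 94 + 185 = 342
SLOC (source only) = code = 185

Total LOC: 342, SLOC: 185


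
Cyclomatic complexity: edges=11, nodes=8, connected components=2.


Formula: V(G) = E - N + 2P
V(G) = 11 - 8 + 2*2
V(G) = 3 + 4
V(G) = 7

7


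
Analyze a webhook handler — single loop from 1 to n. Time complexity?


Reasoning: one pass through n items
Complexity: O(n)

O(n)


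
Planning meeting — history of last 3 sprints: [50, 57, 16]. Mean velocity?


Formula: Avg velocity = Total points / Number of sprints
Points: [50, 57, 16]
Sum = 50 + 57 + 16 = 123
Avg velocity = 123 / 3 = 41.0 points/sprint

41.0 points/sprint


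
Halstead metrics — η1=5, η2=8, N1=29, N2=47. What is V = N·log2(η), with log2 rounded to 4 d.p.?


Formula: V = N * log2(η), where N = N1 + N2 and η = η1 + η2
η = 5 + 8 = 13
N = 29 + 47 = 76
log2(13) ≈ 3.7004
V = 76 * 3.7004 = 281.23

281.23


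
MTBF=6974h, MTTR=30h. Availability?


Availability = MTBF / (MTBF + MTTR)
Availability = 6974 / (6974 + 30)
Availability = 6974 / 7004
Availability = 99.5717%

99.5717%


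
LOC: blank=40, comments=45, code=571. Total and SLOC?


Total LOC = blank + comment + code
Total LOC = 40 + 45 + 571 = 656
SLOC (source only) = code = 571

Total LOC: 656, SLOC: 571


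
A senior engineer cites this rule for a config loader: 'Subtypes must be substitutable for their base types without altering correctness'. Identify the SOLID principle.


This describes the Liskov Substitution Principle (LSP)

Liskov Substitution Principle (LSP)


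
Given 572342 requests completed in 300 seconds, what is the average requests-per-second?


Formula: throughput = requests / seconds
throughput = 572342 / 300
throughput = 1907.81 requests/second

1907.81 requests/second


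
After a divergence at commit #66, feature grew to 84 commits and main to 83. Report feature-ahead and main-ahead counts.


Common ancestor: commit #66
feature commits after divergence: 84 - 66 = 18
main commits after divergence: 83 - 66 = 17
feature is 18 commits ahead of main
main is 17 commits ahead of feature

feature ahead: 18, main ahead: 17


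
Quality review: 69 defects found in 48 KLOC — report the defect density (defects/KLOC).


Defect density = defects / KLOC
Defect density = 69 / 48
Defect density = 1.438 defects/KLOC

1.438 defects/KLOC


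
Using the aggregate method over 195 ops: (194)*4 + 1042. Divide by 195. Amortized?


Formula: Amortized cost = Total cost / Operations
Total cost = (194 * 4) + (1 * 1042)
Total cost = 776 + 1042 = 1818
Amortized = 1818 / 195 = 9.3231

9.3231


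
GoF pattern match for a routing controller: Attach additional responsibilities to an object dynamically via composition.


This matches the Decorator pattern

Decorator


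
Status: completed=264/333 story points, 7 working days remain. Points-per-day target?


Formula: Required rate = Remaining points / Days left
Remaining = 333 - 264 = 69 points
Required rate = 69 / 7 = 9.86 points/day

9.86 points/day


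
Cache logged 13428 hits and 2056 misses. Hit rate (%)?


Formula: hit rate = hits / (hits + misses) * 100
hit rate = 13428 / (13428 + 2056) * 100
hit rate = 13428 / 15484 * 100
hit rate = 86.72%

86.72%


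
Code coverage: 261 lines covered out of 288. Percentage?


Coverage = covered / total * 100
Coverage = 261 / 288 * 100
Coverage = 90.63%

90.63%


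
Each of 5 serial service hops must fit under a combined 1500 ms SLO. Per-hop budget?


Formula: per_stage = total_budget / stages
per_stage = 1500 / 5
per_stage = 300.0 ms

300.0 ms


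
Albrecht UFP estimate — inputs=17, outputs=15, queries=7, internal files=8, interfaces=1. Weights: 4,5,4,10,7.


UFP = EI*4 + EO*5 + EQ*4 + ILF*10 + EIF*7
UFP = 17*4 + 15*5 + 7*4 + 8*10 + 1*7
UFP = 68 + 75 + 28 + 80 + 7
UFP = 258

258


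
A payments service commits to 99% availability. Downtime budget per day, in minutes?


Formula: allowed downtime = period * (100 - SLA) / 100
Period (day) = 1440 minutes
Unavailability fraction = (100 - 99.0) / 100
Allowed downtime = 1440 * (100 - 99.0) / 100
Allowed downtime = 14.4 minutes

14.4 minutes


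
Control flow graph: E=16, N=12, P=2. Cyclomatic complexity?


Formula: V(G) = E - N + 2P
V(G) = 16 - 12 + 2*2
V(G) = 4 + 4
V(G) = 8

8


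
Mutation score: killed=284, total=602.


Mutation score = killed / total * 100
Mutation score = 284 / 602 * 100
Mutation score = 47.18%

47.18%


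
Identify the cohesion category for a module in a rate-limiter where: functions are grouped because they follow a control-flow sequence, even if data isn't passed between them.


Reasoning: Grouped by order of execution within a routine, not by data flow
Type: Procedural cohesion

Procedural cohesion


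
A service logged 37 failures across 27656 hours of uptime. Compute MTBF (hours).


Formula: MTBF = Total operating time / Number of failures
MTBF = 27656 / 37
MTBF = 747.46 hours

747.46 hours


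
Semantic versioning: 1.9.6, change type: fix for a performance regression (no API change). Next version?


Current: 1.9.6
Change category: 'fix for a performance regression (no API change)' → patch bump
SemVer rule: patch bump → increment PATCH (MAJOR and MINOR unchanged)
New: 1.9.7

1.9.7


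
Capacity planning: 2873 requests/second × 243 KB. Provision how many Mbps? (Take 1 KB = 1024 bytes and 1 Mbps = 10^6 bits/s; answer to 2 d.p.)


Formula: Mbps = payload_bytes * RPS * 8 / 1e6
Payload per request = 243 KB = 243 * 1024 = 248832 bytes
Total bytes/sec = 248832 * 2873 = 714894336
Total bits/sec = 714894336 * 8 = 5719154688
Mbps = 5719154688 / 1e6 = 5719.15

5719.15 Mbps


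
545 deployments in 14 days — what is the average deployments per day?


Formula: deployments per day = releases / days
= 545 / 14
= 38.929 deploys/day
(equivalently, 272.5 deploys/week)

38.929 deploys/day


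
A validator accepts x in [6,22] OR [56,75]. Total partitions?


Valid ranges: [6,22] and [56,75]
Class 1: x < 6 — invalid
Class 2: 6 ≤ x ≤ 22 — valid
Class 3: 22 < x < 56 — invalid (gap between ranges)
Class 4: 56 ≤ x ≤ 75 — valid
Class 5: x > 75 — invalid
Total equivalence classes: 5

5 equivalence classes


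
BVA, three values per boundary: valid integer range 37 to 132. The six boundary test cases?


Range: [37, 132]
Boundaries: just below min, min, min+1, max-1, max, just above max
Values: [36, 37, 38, 131, 132, 133]

[36, 37, 38, 131, 132, 133]


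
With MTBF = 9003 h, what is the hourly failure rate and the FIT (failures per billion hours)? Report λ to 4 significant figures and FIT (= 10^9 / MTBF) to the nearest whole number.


Formula: λ = 1 / MTBF; FIT = λ × 1e9 = 1e9 / MTBF
λ = 1 / 9003 ≈ 1.111e-04 failures/hour
FIT = 1e9 / 9003 ≈ 111074 failures per 1e9 hours (nearest whole number)

λ = 1.111e-04 /h, FIT = 111074


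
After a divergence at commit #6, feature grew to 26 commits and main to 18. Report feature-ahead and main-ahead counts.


Common ancestor: commit #6
feature commits after divergence: 26 - 6 = 20
main commits after divergence: 18 - 6 = 12
feature is 20 commits ahead of main
main is 12 commits ahead of feature

feature ahead: 20, main ahead: 12


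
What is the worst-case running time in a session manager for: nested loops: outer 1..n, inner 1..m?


Reasoning: product of independent bounds
Complexity: O(n*m)

O(n*m)


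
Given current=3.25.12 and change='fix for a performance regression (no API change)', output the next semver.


Current: 3.25.12
Change category: 'fix for a performance regression (no API change)' → patch bump
SemVer rule: patch bump → increment PATCH (MAJOR and MINOR unchanged)
New: 3.25.13

3.25.13


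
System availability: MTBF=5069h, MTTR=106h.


Availability = MTBF / (MTBF + MTTR)
Availability = 5069 / (5069 + 106)
Availability = 5069 / 5175
Availability = 97.9517%

97.9517%


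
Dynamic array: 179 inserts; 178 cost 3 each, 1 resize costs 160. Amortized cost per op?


Formula: Amortized cost = Total cost / Operations
Total cost = (178 * 3) + (1 * 160)
Total cost = 534 + 160 = 694
Amortized = 694 / 179 = 3.8771

3.8771


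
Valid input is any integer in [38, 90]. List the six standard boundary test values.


Range: [38, 90]
Boundaries: just below min, min, min+1, max-1, max, just above max
Values: [37, 38, 39, 89, 90, 91]

[37, 38, 39, 89, 90, 91]


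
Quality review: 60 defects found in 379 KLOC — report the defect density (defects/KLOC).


Defect density = defects / KLOC
Defect density = 60 / 379
Defect density = 0.158 defects/KLOC

0.158 defects/KLOC


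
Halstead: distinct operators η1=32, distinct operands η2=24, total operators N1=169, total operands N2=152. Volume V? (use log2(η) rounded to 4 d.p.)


Formula: V = N * log2(η), where N = N1 + N2 and η = η1 + η2
η = 32 + 24 = 56
N = 169 + 152 = 321
log2(56) ≈ 5.8074
V = 321 * 5.8074 = 1864.18

1864.18


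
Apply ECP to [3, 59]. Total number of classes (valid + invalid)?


Valid range: [3, 59]
Class 1: x < 3 — invalid
Class 2: 3 ≤ x ≤ 59 — valid
Class 3: x > 59 — invalid
Total equivalence classes: 3

3 equivalence classes


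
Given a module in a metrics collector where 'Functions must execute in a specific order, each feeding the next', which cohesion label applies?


Reasoning: Output of one is input to next
Type: Sequential cohesion

Sequential cohesion


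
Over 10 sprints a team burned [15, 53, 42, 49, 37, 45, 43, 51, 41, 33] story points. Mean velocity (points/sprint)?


Formula: Avg velocity = Total points / Number of sprints
Points: [15, 53, 42, 49, 37, 45, 43, 51, 41, 33]
Sum = 15 + 53 + 42 + 49 + 37 + 45 + 43 + 51 + 41 + 33 = 409
Avg velocity = 409 / 10 = 40.9 points/sprint

40.9 points/sprint


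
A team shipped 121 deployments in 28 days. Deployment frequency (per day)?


Formula: deployments per day = releases / days
= 121 / 28
= 4.321 deploys/day
(equivalently, 30.25 deploys/week)

4.321 deploys/day


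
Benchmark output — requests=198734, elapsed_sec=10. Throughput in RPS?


Formula: throughput = requests / seconds
throughput = 198734 / 10
throughput = 19873.4 requests/second

19873.4 requests/second


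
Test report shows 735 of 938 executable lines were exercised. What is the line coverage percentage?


Coverage = covered / total * 100
Coverage = 735 / 938 * 100
Coverage = 78.36%

78.36%


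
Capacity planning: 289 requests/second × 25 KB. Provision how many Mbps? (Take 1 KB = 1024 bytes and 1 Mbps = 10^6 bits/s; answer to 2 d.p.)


Formula: Mbps = payload_bytes * RPS * 8 / 1e6
Payload per request = 25 KB = 25 * 1024 = 25600 bytes
Total bytes/sec = 25600 * 289 = 7398400
Total bits/sec = 7398400 * 8 = 59187200
Mbps = 59187200 / 1e6 = 59.19

59.19 Mbps


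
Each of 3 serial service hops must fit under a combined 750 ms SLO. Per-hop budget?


Formula: per_stage = total_budget / stages
per_stage = 750 / 3
per_stage = 250.0 ms

250.0 ms


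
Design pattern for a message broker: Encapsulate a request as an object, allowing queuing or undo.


This matches the Command pattern

Command


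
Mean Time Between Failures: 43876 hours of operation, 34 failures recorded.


Formula: MTBF = Total operating time / Number of failures
MTBF = 43876 / 34
MTBF = 1290.47 hours

1290.47 hours


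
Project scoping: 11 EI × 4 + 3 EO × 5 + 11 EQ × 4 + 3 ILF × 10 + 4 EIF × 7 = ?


UFP = EI*4 + EO*5 + EQ*4 + ILF*10 + EIF*7
UFP = 11*4 + 3*5 + 11*4 + 3*10 + 4*7
UFP = 44 + 15 + 44 + 30 + 28
UFP = 161

161


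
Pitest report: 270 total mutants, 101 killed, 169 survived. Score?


Mutation score = killed / total * 100
Mutation score = 101 / 270 * 100
Mutation score = 37.41%

37.41%


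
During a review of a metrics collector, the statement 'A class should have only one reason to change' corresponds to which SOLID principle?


This describes the Single Responsibility Principle (SRP)

Single Responsibility Principle (SRP)


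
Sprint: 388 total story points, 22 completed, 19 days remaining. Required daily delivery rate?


Formula: Required rate = Remaining points / Days left
Remaining = 388 - 22 = 366 points
Required rate = 366 / 19 = 19.26 points/day

19.26 points/day


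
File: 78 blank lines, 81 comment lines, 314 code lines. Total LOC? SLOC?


Total LOC = blank + comment + code
Total LOC = 78 + 81 + 314 = 473
SLOC (source only) = code = 314

Total LOC: 473, SLOC: 314


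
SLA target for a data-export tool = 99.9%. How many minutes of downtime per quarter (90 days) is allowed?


Formula: allowed downtime = period * (100 - SLA) / 100
Period (quarter (90 days)) = 129600 minutes
Unavailability fraction = (100 - 99.9) / 100
Allowed downtime = 129600 * (100 - 99.9) / 100
Allowed downtime = 129.6 minutes

129.6 minutes


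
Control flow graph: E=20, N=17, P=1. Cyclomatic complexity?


Formula: V(G) = E - N + 2P
V(G) = 20 - 17 + 2*1
V(G) = 3 + 2
V(G) = 5

5


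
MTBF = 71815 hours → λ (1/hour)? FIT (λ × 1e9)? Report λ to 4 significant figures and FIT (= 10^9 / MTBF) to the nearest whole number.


Formula: λ = 1 / MTBF; FIT = λ × 1e9 = 1e9 / MTBF
λ = 1 / 71815 ≈ 1.392e-05 failures/hour
FIT = 1e9 / 71815 ≈ 13925 failures per 1e9 hours (nearest whole number)

λ = 1.392e-05 /h, FIT = 13925


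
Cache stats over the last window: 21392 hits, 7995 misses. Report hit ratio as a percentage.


Formula: hit rate = hits / (hits + misses) * 100
hit rate = 21392 / (21392 + 7995) * 100
hit rate = 21392 / 29387 * 100
hit rate = 72.79%

72.79%


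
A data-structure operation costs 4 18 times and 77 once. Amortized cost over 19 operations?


Formula: Amortized cost = Total cost / Operations
Total cost = (18 * 4) + (1 * 77)
Total cost = 72 + 77 = 149
Amortized = 149 / 19 = 7.8421

7.8421


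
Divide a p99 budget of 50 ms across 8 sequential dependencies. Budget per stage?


Formula: per_stage = total_budget / stages
per_stage = 50 / 8
per_stage = 6.25 ms

6.25 ms


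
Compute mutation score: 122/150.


Mutation score = killed / total * 100
Mutation score = 122 / 150 * 100
Mutation score = 81.33%

81.33%


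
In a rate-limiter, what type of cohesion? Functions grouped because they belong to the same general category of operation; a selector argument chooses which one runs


Reasoning: Grouped by category of activity, not by data or sequence
Type: Logical cohesion

Logical cohesion


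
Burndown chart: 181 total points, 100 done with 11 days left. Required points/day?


Formula: Required rate = Remaining points / Days left
Remaining = 181 - 100 = 81 points
Required rate = 81 / 11 = 7.36 points/day

7.36 points/day


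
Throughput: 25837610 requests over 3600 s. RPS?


Formula: throughput = requests / seconds
throughput = 25837610 / 3600
throughput = 7177.11 requests/second

7177.11 requests/second


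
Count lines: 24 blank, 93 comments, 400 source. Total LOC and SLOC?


Total LOC = blank + comment + code
Total LOC = 24 + 93 + 400 = 517
SLOC (source only) = code = 400

Total LOC: 517, SLOC: 400


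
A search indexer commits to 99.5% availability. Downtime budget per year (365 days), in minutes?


Formula: allowed downtime = period * (100 - SLA) / 100
Period (year (365 days)) = 525600 minutes
Unavailability fraction = (100 - 99.5) / 100
Allowed downtime = 525600 * (100 - 99.5) / 100
Allowed downtime = 2628.0 minutes

2628.0 minutes


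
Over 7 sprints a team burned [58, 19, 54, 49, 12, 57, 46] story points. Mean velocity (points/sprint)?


Formula: Avg velocity = Total points / Number of sprints
Points: [58, 19, 54, 49, 12, 57, 46]
Sum = 58 + 19 + 54 + 49 + 12 + 57 + 46 = 295
Avg velocity = 295 / 7 = 42.14 points/sprint

42.14 points/sprint


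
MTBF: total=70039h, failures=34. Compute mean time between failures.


Formula: MTBF = Total operating time / Number of failures
MTBF = 70039 / 34
MTBF = 2059.97 hours

2059.97 hours


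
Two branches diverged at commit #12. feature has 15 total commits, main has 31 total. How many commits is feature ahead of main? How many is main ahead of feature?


Common ancestor: commit #12
feature commits after divergence: 15 - 12 = 3
main commits after divergence: 31 - 12 = 19
feature is 3 commits ahead of main
main is 19 commits ahead of feature

feature ahead: 3, main ahead: 19


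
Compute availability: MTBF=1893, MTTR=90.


Availability = MTBF / (MTBF + MTTR)
Availability = 1893 / (1893 + 90)
Availability = 1893 / 1983
Availability = 95.4614%

95.4614%


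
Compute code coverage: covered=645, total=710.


Coverage = covered / total * 100
Coverage = 645 / 710 * 100
Coverage = 90.85%

90.85%


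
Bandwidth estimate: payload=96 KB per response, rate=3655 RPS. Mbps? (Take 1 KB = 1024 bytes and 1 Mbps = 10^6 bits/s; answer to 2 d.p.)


Formula: Mbps = payload_bytes * RPS * 8 / 1e6
Payload per request = 96 KB = 96 * 1024 = 98304 bytes
Total bytes/sec = 98304 * 3655 = 359301120
Total bits/sec = 359301120 * 8 = 2874408960
Mbps = 2874408960 / 1e6 = 2874.41

2874.41 Mbps


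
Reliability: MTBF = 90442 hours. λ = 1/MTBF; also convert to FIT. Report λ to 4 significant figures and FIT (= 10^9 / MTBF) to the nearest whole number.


Formula: λ = 1 / MTBF; FIT = λ × 1e9 = 1e9 / MTBF
λ = 1 / 90442 ≈ 1.106e-05 failures/hour
FIT = 1e9 / 90442 ≈ 11057 failures per 1e9 hours (nearest whole number)

λ = 1.106e-05 /h, FIT = 11057


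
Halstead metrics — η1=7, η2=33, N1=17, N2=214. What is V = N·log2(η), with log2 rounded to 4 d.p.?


Formula: V = N * log2(η), where N = N1 + N2 and η = η1 + η2
η = 7 + 33 = 40
N = 17 + 214 = 231
log2(40) ≈ 5.3219
V = 231 * 5.3219 = 1229.36

1229.36


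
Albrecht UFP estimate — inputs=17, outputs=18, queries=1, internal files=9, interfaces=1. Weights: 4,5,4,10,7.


UFP = EI*4 + EO*5 + EQ*4 + ILF*10 + EIF*7
UFP = 17*4 + 18*5 + 1*4 + 9*10 + 1*7
UFP = 68 + 90 + 4 + 90 + 7
UFP = 259

259


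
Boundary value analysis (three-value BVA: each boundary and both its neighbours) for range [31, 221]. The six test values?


Range: [31, 221]
Boundaries: just below min, min, min+1, max-1, max, just above max
Values: [30, 31, 32, 220, 221, 222]

[30, 31, 32, 220, 221, 222]


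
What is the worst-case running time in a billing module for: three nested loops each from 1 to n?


Reasoning: three levels of nesting over n
Complexity: O(n^3)

O(n^3)


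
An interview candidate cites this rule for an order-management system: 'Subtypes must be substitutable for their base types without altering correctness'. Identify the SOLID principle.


This describes the Liskov Substitution Principle (LSP)

Liskov Substitution Principle (LSP)


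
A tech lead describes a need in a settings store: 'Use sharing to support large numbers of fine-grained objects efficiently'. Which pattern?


This matches the Flyweight pattern

Flyweight


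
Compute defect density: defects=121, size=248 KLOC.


Defect density = defects / KLOC
Defect density = 121 / 248
Defect density = 0.488 defects/KLOC

0.488 defects/KLOC


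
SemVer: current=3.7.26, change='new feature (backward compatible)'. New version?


Current: 3.7.26
Change category: 'new feature (backward compatible)' → minor bump
SemVer rule: minor bump → increment MINOR, reset PATCH to 0 (MAJOR unchanged)
New: 3.8.0

3.8.0


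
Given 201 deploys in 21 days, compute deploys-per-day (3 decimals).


Formula: deployments per day = releases / days
= 201 / 21
= 9.571 deploys/day
(equivalently, 67.0 deploys/week)

9.571 deploys/day


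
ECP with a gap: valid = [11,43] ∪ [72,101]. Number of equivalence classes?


Valid ranges: [11,43] and [72,101]
Class 1: x < 11 — invalid
Class 2: 11 ≤ x ≤ 43 — valid
Class 3: 43 < x < 72 — invalid (gap between ranges)
Class 4: 72 ≤ x ≤ 101 — valid
Class 5: x > 101 — invalid
Total equivalence classes: 5

5 equivalence classes


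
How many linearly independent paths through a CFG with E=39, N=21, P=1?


Formula: V(G) = E - N + 2P
V(G) = 39 - 21 + 2*1
V(G) = 18 + 2
V(G) = 20

20


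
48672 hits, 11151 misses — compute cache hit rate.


Formula: hit rate = hits / (hits + misses) * 100
hit rate = 48672 / (48672 + 11151) * 100
hit rate = 48672 / 59823 * 100
hit rate = 81.36%

81.36%


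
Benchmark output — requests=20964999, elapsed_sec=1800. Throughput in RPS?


Formula: throughput = requests / seconds
throughput = 20964999 / 1800
throughput = 11647.22 requests/second

11647.22 requests/second


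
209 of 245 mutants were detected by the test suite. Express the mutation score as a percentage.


Mutation score = killed / total * 100
Mutation score = 209 / 245 * 100
Mutation score = 85.31%

85.31%


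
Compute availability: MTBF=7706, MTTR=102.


Availability = MTBF / (MTBF + MTTR)
Availability = 7706 / (7706 + 102)
Availability = 7706 / 7808
Availability = 98.6936%

98.6936%


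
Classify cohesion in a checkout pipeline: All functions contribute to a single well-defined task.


Reasoning: Best: single purpose
Type: Functional cohesion

Functional cohesion


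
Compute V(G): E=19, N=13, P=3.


Formula: V(G) = E - N + 2P
V(G) = 19 - 13 + 2*3
V(G) = 6 + 6
V(G) = 12

12


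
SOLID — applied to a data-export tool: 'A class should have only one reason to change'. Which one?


This describes the Single Responsibility Principle (SRP)

Single Responsibility Principle (SRP)


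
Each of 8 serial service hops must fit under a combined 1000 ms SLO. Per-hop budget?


Formula: per_stage = total_budget / stages
per_stage = 1000 / 8
per_stage = 125.0 ms

125.0 ms


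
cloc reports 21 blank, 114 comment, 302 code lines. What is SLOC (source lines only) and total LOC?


Total LOC = blank + comment + code
Total LOC = 21 + 114 + 302 = 437
SLOC (source only) = code = 302

Total LOC: 437, SLOC: 302


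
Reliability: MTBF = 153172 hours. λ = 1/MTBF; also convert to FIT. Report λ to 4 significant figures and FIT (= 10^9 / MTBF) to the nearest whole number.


Formula: λ = 1 / MTBF; FIT = λ × 1e9 = 1e9 / MTBF
λ = 1 / 153172 ≈ 6.529e-06 failures/hour
FIT = 1e9 / 153172 ≈ 6529 failures per 1e9 hours (nearest whole number)

λ = 6.529e-06 /h, FIT = 6529


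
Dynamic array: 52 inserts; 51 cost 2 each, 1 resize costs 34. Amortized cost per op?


Formula: Amortized cost = Total cost / Operations
Total cost = (51 * 2) + (1 * 34)
Total cost = 102 + 34 = 136
Amortized = 136 / 52 = 2.6154

2.6154


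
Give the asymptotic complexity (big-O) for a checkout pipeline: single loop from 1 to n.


Reasoning: one pass through n items
Complexity: O(n)

O(n)


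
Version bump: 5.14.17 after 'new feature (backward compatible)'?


Current: 5.14.17
Change category: 'new feature (backward compatible)' → minor bump
SemVer rule: minor bump → increment MINOR, reset PATCH to 0 (MAJOR unchanged)
New: 5.15.0

5.15.0


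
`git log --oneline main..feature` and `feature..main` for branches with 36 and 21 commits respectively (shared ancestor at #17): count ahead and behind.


Common ancestor: commit #17
feature commits after divergence: 36 - 17 = 19
main commits after divergence: 21 - 17 = 4
feature is 19 commits ahead of main
main is 4 commits ahead of feature

feature ahead: 19, main ahead: 4


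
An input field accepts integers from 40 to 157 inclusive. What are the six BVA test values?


Range: [40, 157]
Boundaries: just below min, min, min+1, max-1, max, just above max
Values: [39, 40, 41, 156, 157, 158]

[39, 40, 41, 156, 157, 158]


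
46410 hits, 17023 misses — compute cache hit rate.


Formula: hit rate = hits / (hits + misses) * 100
hit rate = 46410 / (46410 + 17023) * 100
hit rate = 46410 / 63433 * 100
hit rate = 73.16%

73.16%


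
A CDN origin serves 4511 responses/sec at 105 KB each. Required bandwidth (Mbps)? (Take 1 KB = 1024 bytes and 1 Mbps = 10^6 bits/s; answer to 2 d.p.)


Formula: Mbps = payload_bytes * RPS * 8 / 1e6
Payload per request = 105 KB = 105 * 1024 = 107520 bytes
Total bytes/sec = 107520 * 4511 = 485022720
Total bits/sec = 485022720 * 8 = 3880181760
Mbps = 3880181760 / 1e6 = 3880.18

3880.18 Mbps


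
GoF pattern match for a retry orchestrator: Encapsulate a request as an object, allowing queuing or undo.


This matches the Command pattern

Command


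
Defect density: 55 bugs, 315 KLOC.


Defect density = defects / KLOC
Defect density = 55 / 315
Defect density = 0.175 defects/KLOC

0.175 defects/KLOC


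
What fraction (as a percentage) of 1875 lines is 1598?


Coverage = covered / total * 100
Coverage = 1598 / 1875 * 100
Coverage = 85.23%

85.23%


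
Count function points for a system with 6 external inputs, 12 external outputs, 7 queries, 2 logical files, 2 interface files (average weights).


UFP = EI*4 + EO*5 + EQ*4 + ILF*10 + EIF*7
UFP = 6*4 + 12*5 + 7*4 + 2*10 + 2*7
UFP = 24 + 60 + 28 + 20 + 14
UFP = 146

146


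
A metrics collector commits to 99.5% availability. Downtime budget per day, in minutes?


Formula: allowed downtime = period * (100 - SLA) / 100
Period (day) = 1440 minutes
Unavailability fraction = (100 - 99.5) / 100
Allowed downtime = 1440 * (100 - 99.5) / 100
Allowed downtime = 7.2 minutes

7.2 minutes


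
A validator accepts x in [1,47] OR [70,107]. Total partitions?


Valid ranges: [1,47] and [70,107]
Class 1: x < 1 — invalid
Class 2: 1 ≤ x ≤ 47 — valid
Class 3: 47 < x < 70 — invalid (gap between ranges)
Class 4: 70 ≤ x ≤ 107 — valid
Class 5: x > 107 — invalid
Total equivalence classes: 5

5 equivalence classes


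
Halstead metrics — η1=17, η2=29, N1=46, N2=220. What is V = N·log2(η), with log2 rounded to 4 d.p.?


Formula: V = N * log2(η), where N = N1 + N2 and η = η1 + η2
η = 17 + 29 = 46
N = 46 + 220 = 266
log2(46) ≈ 5.5236
V = 266 * 5.5236 = 1469.28

1469.28


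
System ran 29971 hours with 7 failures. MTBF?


Formula: MTBF = Total operating time / Number of failures
MTBF = 29971 / 7
MTBF = 4281.57 hours

4281.57 hours


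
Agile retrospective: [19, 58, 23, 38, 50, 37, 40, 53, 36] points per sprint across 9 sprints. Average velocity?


Formula: Avg velocity = Total points / Number of sprints
Points: [19, 58, 23, 38, 50, 37, 40, 53, 36]
Sum = 19 + 58 + 23 + 38 + 50 + 37 + 40 + 53 + 36 = 354
Avg velocity = 354 / 9 = 39.33 points/sprint

39.33 points/sprint


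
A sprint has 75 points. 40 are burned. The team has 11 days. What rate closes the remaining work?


Formula: Required rate = Remaining points / Days left
Remaining = 75 - 40 = 35 points
Required rate = 35 / 11 = 3.18 points/day

3.18 points/day


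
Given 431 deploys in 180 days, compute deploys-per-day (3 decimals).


Formula: deployments per day = releases / days
= 431 / 180
= 2.394 deploys/day
(equivalently, 16.76 deploys/week)

2.394 deploys/day


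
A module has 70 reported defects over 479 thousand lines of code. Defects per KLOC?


Defect density = defects / KLOC
Defect density = 70 / 479
Defect density = 0.146 defects/KLOC

0.146 defects/KLOC
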